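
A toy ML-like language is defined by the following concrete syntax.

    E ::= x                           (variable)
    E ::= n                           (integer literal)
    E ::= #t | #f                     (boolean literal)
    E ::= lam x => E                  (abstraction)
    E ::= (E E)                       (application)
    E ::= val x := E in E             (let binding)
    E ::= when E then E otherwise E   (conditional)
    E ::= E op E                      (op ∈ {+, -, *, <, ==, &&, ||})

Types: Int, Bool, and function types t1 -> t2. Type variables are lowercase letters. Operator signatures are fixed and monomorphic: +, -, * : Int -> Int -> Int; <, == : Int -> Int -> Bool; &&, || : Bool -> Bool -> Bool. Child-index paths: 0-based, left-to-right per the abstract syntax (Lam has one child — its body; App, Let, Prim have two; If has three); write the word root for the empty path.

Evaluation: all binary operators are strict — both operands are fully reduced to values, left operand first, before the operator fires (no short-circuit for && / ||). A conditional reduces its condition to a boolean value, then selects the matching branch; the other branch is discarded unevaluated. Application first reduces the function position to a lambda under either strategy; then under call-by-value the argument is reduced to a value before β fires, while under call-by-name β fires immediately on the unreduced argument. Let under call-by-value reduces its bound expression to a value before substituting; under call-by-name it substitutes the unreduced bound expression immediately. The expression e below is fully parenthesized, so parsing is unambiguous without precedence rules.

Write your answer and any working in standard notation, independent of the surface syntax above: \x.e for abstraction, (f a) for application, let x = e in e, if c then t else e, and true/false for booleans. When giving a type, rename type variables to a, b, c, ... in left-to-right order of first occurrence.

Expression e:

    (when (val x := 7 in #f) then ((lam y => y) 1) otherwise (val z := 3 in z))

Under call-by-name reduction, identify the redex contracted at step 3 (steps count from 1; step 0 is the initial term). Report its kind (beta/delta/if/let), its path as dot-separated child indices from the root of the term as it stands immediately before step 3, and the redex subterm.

Answer: let at root : (let z = 3 in z)

Trace:
step 0: (if (let x = 7 in false) then ((\y.y) 1) else (let z = 3 in z))
step 1: [let@0] (if false then ((\y.y) 1) else (let z = 3 in z))
step 2: [if@root] (let z = 3 in z)
step 3: [let@root] 3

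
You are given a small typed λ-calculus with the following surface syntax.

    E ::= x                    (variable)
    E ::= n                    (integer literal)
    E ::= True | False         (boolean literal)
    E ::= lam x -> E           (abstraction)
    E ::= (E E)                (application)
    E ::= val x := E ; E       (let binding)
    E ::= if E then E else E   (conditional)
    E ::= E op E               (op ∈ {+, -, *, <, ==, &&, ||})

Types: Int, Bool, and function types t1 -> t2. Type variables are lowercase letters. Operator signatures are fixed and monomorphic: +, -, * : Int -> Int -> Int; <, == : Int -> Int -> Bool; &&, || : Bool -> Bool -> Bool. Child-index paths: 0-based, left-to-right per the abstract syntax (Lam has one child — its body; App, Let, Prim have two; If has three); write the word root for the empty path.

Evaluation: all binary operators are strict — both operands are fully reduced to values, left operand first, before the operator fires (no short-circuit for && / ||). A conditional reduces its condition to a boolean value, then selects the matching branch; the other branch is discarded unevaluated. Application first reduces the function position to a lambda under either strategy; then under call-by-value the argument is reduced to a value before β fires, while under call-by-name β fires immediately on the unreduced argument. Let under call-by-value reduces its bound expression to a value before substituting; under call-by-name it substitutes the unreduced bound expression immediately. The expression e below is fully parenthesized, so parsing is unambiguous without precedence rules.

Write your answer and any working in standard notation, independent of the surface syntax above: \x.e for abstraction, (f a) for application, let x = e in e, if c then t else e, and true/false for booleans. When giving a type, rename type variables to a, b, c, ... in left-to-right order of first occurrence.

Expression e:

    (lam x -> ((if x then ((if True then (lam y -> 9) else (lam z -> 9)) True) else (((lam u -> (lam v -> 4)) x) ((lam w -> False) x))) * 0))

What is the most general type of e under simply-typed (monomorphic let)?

Working:
x : a
  unify a ~ Bool
  unify Bool ~ Bool
\y._ : b -> Int
\z._ : c -> Int
  unify b -> Int ~ c -> Int
  unify b ~ c
  unify Int ~ Int
  unify c -> Int ~ Bool -> d
  unify c ~ Bool
  unify Int ~ d
_ _ : Int
\v._ : f -> Int
\u._ : e -> f -> Int
x : Bool
  unify e -> f -> Int ~ Bool -> g
  unify e ~ Bool
  unify f -> Int ~ g
_ _ : f -> Int
\w._ : h -> Bool
x : Bool
  unify h -> Bool ~ Bool -> i
  unify h ~ Bool
  unify Bool ~ i
_ _ : Bool
  unify f -> Int ~ Bool -> j
  unify f ~ Bool
  unify Int ~ j
_ _ : Int
  unify Int ~ Int
  unify Int ~ Int
  unify Int ~ Int
\x._ : Bool -> Int

Answer: Bool -> Int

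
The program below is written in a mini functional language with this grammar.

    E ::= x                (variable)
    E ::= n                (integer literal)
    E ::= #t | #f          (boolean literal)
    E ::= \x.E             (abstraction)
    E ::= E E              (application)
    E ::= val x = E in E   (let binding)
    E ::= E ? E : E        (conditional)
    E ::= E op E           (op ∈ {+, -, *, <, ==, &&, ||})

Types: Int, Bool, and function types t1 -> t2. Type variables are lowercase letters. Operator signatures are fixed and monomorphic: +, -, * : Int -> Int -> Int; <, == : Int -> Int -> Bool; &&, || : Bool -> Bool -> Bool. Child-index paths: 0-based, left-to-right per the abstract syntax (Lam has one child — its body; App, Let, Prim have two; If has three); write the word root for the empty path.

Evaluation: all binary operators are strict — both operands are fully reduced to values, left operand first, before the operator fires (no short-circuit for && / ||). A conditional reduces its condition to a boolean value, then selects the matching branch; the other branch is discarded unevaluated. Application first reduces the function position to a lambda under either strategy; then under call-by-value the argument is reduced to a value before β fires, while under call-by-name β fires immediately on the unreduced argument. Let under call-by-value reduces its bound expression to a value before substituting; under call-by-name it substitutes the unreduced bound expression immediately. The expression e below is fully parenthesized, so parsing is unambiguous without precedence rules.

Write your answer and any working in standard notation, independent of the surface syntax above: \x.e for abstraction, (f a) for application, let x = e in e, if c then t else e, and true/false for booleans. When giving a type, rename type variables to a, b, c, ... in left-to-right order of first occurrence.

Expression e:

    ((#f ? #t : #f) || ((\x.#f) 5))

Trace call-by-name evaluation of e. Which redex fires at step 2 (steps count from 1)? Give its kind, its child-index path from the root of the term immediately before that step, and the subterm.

Trace:
step 0: ((if false then true else false) || ((\x.false) 5))
step 1: [if@0] (false || ((\x.false) 5))
step 2: [beta@1] (false || false)

Answer: beta at 1 : ((\x.false) 5)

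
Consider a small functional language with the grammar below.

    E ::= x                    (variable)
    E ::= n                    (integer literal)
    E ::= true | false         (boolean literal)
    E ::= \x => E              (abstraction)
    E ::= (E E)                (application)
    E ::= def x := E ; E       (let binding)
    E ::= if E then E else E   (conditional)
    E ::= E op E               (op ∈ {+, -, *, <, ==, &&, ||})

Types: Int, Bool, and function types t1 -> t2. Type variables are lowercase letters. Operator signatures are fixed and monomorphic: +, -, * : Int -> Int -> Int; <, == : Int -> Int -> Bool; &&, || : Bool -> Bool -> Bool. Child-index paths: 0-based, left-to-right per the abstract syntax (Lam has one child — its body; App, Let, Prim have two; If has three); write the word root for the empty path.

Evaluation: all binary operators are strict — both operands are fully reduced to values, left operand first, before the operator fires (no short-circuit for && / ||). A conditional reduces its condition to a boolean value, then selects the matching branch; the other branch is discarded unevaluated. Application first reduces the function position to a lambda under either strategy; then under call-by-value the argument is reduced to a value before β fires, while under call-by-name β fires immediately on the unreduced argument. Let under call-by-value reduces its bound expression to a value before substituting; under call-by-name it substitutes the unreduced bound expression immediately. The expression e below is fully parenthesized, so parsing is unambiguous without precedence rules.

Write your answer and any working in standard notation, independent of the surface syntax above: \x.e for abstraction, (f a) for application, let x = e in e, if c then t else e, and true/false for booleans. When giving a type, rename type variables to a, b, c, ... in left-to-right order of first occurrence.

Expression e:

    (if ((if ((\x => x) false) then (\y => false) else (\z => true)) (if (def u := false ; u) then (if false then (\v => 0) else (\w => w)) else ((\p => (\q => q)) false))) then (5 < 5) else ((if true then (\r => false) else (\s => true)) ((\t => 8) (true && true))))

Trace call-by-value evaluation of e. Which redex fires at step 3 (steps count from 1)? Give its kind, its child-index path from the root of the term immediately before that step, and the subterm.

Answer: let at 0.1.0 : (let u = false in u)

Working:
step 0: (if ((if ((\x.x) false) then (\y.false) else (\z.true)) (if (let u = false in u) then (if false then (\v.0) else (\w.w)) else ((\p.(\q.q)) false))) then (5 < 5) else ((if true then (\r.false) else (\s.true)) ((\t.8) (true && true))))
step 1: [beta@0.0.0] (if ((if false then (\y.false) else (\z.true)) (if (let u = false in u) then (if false then (\v.0) else (\w.w)) else ((\p.(\q.q)) false))) then (5 < 5) else ((if true then (\r.false) else (\s.true)) ((\t.8) (true && true))))
step 2: [if@0.0] (if ((\z.true) (if (let u = false in u) then (if false then (\v.0) else (\w.w)) else ((\p.(\q.q)) false))) then (5 < 5) else ((if true then (\r.false) else (\s.true)) ((\t.8) (true && true))))
step 3: [let@0.1.0] (if ((\z.true) (if false then (if false then (\v.0) else (\w.w)) else ((\p.(\q.q)) false))) then (5 < 5) else ((if true then (\r.false) else (\s.true)) ((\t.8) (true && true))))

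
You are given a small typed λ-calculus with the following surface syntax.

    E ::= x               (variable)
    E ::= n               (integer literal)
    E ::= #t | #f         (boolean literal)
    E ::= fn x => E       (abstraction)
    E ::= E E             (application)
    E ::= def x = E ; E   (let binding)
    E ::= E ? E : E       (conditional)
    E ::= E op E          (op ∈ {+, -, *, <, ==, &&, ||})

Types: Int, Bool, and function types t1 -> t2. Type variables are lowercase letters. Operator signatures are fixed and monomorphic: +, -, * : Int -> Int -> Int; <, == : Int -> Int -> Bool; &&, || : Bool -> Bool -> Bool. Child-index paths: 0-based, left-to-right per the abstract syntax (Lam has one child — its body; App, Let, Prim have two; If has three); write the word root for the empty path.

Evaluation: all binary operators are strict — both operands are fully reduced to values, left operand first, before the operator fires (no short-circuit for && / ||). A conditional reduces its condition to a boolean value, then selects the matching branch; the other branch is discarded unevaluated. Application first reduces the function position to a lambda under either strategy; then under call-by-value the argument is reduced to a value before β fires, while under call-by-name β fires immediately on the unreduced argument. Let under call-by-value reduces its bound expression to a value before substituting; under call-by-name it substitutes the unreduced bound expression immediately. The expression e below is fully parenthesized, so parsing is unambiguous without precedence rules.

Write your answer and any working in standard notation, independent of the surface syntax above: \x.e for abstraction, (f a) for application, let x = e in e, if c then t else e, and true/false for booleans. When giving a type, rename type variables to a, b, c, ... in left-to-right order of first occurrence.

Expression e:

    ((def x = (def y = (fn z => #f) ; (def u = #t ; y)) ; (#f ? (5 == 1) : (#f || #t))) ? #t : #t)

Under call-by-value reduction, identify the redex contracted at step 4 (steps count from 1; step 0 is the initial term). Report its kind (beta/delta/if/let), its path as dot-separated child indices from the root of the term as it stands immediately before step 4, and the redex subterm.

Answer: if at 0 : (if false then (5 == 1) else (false || true))

Derivation:
step 0: (if (let x = (let y = (\z.false) in (let u = true in y)) in (if false then (5 == 1) else (false || true))) then true else true)
step 1: [let@0.0] (if (let x = (let u = true in (\z.false)) in (if false then (5 == 1) else (false || true))) then true else true)
step 2: [let@0.0] (if (let x = (\z.false) in (if false then (5 == 1) else (false || true))) then true else true)
step 3: [let@0] (if (if false then (5 == 1) else (false || true)) then true else true)
step 4: [if@0] (if (false || true) then true else true)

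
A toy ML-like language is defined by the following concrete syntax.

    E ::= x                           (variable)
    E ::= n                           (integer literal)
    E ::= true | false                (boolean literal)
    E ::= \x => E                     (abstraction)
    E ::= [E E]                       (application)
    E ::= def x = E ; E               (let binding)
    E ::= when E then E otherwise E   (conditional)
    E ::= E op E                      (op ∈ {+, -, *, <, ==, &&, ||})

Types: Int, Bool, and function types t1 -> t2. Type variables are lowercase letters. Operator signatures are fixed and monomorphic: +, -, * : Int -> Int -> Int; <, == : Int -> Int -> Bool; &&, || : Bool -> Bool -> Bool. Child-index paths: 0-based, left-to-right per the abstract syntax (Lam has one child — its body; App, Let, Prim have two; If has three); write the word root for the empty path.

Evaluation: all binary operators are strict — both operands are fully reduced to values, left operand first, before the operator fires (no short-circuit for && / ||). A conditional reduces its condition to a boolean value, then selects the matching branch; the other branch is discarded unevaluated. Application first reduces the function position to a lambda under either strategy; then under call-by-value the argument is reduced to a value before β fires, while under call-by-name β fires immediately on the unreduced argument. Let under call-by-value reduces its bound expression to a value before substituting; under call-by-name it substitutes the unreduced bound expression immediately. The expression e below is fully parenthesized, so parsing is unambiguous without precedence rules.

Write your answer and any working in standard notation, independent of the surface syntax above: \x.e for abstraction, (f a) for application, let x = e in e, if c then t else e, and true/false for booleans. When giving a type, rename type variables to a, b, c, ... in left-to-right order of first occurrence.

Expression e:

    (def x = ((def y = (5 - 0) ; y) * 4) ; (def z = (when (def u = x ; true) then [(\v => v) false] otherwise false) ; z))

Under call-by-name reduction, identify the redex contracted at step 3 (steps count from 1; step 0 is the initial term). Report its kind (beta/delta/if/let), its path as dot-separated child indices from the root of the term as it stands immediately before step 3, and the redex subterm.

Trace:
step 0: (let x = ((let y = (5 - 0) in y) * 4) in (let z = (if (let u = x in true) then ((\v.v) false) else false) in z))
step 1: [let@root] (let z = (if (let u = ((let y = (5 - 0) in y) * 4) in true) then ((\v.v) false) else false) in z)
step 2: [let@root] (if (let u = ((let y = (5 - 0) in y) * 4) in true) then ((\v.v) false) else false)
step 3: [let@0] (if true then ((\v.v) false) else false)

Answer: let at 0 : (let u = ((let y = (5 - 0) in y) * 4) in true)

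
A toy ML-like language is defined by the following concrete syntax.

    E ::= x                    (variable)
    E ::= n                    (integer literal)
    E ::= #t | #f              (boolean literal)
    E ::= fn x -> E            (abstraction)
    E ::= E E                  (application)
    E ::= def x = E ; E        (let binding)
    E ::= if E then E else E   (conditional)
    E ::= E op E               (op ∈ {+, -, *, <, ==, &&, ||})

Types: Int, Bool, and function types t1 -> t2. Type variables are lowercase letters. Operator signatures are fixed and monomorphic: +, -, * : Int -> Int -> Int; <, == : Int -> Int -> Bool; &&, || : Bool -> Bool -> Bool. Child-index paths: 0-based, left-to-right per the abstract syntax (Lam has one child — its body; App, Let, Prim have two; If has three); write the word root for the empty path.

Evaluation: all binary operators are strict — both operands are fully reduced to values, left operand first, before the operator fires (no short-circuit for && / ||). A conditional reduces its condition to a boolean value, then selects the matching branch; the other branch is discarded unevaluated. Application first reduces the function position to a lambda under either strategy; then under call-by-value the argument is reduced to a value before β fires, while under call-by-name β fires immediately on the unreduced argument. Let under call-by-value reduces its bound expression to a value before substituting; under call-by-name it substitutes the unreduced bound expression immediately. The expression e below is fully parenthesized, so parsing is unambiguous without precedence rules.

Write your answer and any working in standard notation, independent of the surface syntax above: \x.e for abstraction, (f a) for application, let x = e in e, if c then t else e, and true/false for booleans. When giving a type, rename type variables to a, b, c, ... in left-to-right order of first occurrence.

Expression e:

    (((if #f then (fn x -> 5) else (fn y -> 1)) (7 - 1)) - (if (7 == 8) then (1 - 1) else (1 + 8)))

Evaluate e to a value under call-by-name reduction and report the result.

Answer: -8

Working:
step 0: (((if false then (\x.5) else (\y.1)) (7 - 1)) - (if (7 == 8) then (1 - 1) else (1 + 8)))
step 1: [if@0.0] (((\y.1) (7 - 1)) - (if (7 == 8) then (1 - 1) else (1 + 8)))
step 2: [beta@0] (1 - (if (7 == 8) then (1 - 1) else (1 + 8)))
step 3: [delta@1.0] (1 - (if false then (1 - 1) else (1 + 8)))
step 4: [if@1] (1 - (1 + 8))
step 5: [delta@1] (1 - 9)
step 6: [delta@root] -8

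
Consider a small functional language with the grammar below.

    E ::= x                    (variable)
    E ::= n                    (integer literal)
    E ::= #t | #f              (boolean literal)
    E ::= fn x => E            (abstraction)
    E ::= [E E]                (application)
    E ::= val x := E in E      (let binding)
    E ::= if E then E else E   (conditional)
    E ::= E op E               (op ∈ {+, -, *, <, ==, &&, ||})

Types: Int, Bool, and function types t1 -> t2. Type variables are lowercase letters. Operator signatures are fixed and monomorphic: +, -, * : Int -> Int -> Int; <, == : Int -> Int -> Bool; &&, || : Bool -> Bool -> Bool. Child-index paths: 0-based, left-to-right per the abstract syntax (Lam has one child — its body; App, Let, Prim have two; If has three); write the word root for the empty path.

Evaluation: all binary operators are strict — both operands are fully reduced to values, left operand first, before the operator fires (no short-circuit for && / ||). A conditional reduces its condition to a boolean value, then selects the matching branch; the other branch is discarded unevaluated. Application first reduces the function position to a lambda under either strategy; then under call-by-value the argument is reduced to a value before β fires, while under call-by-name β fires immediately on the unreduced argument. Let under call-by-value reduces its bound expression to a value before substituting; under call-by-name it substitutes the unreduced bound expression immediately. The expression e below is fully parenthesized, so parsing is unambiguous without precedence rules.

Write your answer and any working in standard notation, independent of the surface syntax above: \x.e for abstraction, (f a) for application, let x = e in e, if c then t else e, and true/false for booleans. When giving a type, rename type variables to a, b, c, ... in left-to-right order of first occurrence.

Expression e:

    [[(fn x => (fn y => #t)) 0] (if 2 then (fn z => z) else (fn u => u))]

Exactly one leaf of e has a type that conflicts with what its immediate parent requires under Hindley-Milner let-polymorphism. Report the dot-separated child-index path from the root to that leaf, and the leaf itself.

Answer: 1.0 : 2

Trace:
\y._ : b -> Bool
\x._ : a -> b -> Bool
  unify a -> b -> Bool ~ Int -> c
  unify a ~ Int
  unify b -> Bool ~ c
_ _ : b -> Bool
  unify Int ~ Bool
  FAIL: mismatch Int ~ Bool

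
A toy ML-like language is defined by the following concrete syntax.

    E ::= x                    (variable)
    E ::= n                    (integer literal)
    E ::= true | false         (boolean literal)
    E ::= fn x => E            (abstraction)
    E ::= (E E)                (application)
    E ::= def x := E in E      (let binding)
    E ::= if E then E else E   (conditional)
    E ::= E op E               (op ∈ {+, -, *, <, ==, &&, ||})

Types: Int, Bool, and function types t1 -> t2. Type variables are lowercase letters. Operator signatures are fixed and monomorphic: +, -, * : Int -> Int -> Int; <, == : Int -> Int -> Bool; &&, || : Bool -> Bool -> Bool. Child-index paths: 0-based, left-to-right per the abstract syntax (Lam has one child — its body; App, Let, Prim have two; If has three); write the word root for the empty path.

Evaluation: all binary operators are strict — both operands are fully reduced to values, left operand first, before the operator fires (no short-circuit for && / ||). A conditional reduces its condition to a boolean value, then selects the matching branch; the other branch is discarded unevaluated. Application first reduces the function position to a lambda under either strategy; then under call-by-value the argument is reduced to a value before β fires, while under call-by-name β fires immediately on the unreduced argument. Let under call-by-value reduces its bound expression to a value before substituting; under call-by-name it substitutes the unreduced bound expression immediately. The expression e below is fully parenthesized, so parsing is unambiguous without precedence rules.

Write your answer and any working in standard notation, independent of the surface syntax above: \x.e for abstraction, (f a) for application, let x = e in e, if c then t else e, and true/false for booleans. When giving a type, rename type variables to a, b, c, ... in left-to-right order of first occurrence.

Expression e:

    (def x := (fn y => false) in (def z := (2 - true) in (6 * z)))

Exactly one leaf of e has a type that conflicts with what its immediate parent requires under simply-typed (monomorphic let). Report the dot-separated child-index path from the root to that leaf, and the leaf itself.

Answer: 1.0.1 : true

Working:
\y._ : a -> Bool
let x : a -> Bool
  unify Int ~ Int
  unify Bool ~ Int
  FAIL: mismatch Bool ~ Int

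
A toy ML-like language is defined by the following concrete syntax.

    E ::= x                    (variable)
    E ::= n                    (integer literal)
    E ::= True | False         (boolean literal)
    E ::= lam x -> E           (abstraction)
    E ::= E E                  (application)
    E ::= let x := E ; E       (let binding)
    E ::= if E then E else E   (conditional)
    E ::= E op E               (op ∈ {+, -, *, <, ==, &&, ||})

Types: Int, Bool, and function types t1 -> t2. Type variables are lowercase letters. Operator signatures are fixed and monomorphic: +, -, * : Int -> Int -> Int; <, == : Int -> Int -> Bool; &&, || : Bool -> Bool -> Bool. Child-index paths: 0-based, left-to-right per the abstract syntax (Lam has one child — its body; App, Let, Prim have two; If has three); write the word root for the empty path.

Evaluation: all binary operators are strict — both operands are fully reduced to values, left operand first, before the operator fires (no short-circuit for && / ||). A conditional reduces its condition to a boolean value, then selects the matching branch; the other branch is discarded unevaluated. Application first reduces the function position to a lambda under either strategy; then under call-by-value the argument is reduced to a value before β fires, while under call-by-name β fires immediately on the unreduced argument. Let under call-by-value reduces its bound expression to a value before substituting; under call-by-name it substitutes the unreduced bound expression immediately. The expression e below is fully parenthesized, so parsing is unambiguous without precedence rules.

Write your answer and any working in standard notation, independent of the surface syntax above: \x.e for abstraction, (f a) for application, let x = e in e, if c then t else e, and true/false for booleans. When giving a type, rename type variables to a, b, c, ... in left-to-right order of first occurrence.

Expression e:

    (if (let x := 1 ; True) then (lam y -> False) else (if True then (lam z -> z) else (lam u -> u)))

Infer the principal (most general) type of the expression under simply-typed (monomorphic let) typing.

Answer: Bool -> Bool

Working:
let x : Int
  unify Bool ~ Bool
\y._ : a -> Bool
  unify Bool ~ Bool
z : b
\z._ : b -> b
u : c
\u._ : c -> c
  unify b -> b ~ c -> c
  unify b ~ c
  unify c ~ c
  unify a -> Bool ~ c -> c
  unify a ~ c
  unify Bool ~ c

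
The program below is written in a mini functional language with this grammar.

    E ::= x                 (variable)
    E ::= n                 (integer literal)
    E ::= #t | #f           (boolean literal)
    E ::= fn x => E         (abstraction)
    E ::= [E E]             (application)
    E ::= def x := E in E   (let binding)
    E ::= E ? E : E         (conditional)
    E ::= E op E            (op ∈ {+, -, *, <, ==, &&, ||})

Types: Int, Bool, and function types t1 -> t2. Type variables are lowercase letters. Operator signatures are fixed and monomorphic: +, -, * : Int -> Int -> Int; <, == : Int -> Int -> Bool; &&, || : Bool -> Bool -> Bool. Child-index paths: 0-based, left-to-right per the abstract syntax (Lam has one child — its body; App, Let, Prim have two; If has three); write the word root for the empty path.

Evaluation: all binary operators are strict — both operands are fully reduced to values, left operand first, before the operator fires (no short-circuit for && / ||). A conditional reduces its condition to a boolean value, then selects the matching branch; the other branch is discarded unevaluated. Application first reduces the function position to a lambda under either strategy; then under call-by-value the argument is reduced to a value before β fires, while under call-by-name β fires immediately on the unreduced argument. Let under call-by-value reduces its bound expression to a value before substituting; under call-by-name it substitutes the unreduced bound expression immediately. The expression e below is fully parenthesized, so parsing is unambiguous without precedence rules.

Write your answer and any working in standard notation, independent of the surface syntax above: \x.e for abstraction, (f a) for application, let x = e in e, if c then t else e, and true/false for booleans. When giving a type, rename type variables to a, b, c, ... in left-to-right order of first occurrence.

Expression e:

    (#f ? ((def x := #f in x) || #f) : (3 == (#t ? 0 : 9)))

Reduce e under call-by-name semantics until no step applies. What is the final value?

Answer: false

Working:
step 0: (if false then ((let x = false in x) || false) else (3 == (if true then 0 else 9)))
step 1: [if@root] (3 == (if true then 0 else 9))
step 2: [if@1] (3 == 0)
step 3: [delta@root] false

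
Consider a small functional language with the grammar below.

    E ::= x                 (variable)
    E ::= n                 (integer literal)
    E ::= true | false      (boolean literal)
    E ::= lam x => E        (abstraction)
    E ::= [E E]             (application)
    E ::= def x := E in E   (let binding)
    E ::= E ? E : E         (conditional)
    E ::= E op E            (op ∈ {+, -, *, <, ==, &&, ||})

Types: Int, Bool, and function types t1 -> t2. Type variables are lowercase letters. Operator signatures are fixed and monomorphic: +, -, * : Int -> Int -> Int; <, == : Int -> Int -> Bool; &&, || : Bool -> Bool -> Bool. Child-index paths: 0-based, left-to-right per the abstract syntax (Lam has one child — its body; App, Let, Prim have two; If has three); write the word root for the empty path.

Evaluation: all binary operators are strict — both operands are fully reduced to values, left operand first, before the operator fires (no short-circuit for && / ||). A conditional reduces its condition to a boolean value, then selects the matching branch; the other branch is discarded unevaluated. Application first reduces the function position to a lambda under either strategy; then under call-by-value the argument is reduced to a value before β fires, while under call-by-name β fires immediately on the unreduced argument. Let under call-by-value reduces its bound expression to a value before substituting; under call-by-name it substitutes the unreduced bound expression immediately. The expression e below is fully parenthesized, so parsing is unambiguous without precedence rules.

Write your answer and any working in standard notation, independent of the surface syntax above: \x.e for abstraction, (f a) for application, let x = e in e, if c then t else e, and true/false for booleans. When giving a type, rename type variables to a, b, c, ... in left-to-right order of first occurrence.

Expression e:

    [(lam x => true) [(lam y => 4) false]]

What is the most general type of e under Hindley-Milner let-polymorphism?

Derivation:
\x._ : a -> Bool
\y._ : b -> Int
  unify b -> Int ~ Bool -> c
  unify b ~ Bool
  unify Int ~ c
_ _ : Int
  unify a -> Bool ~ Int -> d
  unify a ~ Int
  unify Bool ~ d
_ _ : Bool

Answer: Bool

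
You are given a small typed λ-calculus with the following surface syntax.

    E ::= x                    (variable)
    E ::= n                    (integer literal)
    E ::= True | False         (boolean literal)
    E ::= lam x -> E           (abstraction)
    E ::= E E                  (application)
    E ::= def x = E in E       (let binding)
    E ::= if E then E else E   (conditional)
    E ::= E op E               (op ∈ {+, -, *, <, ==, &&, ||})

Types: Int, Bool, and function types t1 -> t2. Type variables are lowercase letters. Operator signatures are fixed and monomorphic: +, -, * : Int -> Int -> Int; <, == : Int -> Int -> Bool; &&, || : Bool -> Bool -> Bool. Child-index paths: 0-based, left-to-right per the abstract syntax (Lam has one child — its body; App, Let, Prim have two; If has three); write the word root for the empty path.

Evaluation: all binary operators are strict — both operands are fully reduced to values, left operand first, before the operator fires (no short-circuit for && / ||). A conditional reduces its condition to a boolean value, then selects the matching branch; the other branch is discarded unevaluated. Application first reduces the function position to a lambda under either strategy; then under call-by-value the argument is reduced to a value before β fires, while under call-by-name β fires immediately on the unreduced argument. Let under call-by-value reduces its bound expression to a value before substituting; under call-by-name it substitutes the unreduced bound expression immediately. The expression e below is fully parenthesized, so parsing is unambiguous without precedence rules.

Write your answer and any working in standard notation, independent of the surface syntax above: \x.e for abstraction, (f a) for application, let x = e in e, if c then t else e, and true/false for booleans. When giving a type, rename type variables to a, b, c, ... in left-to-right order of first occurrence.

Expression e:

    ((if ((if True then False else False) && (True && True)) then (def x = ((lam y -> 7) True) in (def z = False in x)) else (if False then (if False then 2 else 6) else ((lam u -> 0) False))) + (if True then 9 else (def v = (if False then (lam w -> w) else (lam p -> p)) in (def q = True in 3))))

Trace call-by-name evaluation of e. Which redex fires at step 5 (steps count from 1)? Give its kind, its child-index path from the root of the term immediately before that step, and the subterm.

Answer: if at 0 : (if false then (if false then 2 else 6) else ((\u.0) false))

Trace:
step 0: ((if ((if true then false else false) && (true && true)) then (let x = ((\y.7) true) in (let z = false in x)) else (if false then (if false then 2 else 6) else ((\u.0) false))) + (if true then 9 else (let v = (if false then (\w.w) else (\p.p)) in (let q = true in 3))))
step 1: [if@0.0.0] ((if (false && (true && true)) then (let x = ((\y.7) true) in (let z = false in x)) else (if false then (if false then 2 else 6) else ((\u.0) false))) + (if true then 9 else (let v = (if false then (\w.w) else (\p.p)) in (let q = true in 3))))
step 2: [delta@0.0.1] ((if (false && true) then (let x = ((\y.7) true) in (let z = false in x)) else (if false then (if false then 2 else 6) else ((\u.0) false))) + (if true then 9 else (let v = (if false then (\w.w) else (\p.p)) in (let q = true in 3))))
step 3: [delta@0.0] ((if false then (let x = ((\y.7) true) in (let z = false in x)) else (if false then (if false then 2 else 6) else ((\u.0) false))) + (if true then 9 else (let v = (if false then (\w.w) else (\p.p)) in (let q = true in 3))))
step 4: [if@0] ((if false then (if false then 2 else 6) else ((\u.0) false)) + (if true then 9 else (let v = (if false then (\w.w) else (\p.p)) in (let q = true in 3))))
step 5: [if@0] (((\u.0) false) + (if true then 9 else (let v = (if false then (\w.w) else (\p.p)) in (let q = true in 3))))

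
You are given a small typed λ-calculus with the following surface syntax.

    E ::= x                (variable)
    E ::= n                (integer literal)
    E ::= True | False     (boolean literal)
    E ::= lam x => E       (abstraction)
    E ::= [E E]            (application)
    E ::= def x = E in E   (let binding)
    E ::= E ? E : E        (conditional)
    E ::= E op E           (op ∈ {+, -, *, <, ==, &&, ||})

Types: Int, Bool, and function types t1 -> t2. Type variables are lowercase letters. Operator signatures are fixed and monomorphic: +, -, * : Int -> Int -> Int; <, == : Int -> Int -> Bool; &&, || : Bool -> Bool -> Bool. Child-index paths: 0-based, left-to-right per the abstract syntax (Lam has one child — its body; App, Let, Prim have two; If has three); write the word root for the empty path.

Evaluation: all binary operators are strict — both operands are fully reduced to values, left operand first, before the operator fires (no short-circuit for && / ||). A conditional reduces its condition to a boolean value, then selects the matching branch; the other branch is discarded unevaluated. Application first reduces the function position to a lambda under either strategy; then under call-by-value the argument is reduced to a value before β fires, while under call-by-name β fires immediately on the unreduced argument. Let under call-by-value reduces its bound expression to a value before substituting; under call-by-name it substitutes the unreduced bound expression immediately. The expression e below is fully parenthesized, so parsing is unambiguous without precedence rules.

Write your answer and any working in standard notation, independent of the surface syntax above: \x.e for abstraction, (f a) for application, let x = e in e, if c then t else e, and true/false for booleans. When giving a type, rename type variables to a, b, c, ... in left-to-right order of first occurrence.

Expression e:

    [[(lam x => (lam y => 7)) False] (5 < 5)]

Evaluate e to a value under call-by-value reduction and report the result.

Answer: 7

Working:
step 0: (((\x.(\y.7)) false) (5 < 5))
step 1: [beta@0] ((\y.7) (5 < 5))
step 2: [delta@1] ((\y.7) false)
step 3: [beta@root] 7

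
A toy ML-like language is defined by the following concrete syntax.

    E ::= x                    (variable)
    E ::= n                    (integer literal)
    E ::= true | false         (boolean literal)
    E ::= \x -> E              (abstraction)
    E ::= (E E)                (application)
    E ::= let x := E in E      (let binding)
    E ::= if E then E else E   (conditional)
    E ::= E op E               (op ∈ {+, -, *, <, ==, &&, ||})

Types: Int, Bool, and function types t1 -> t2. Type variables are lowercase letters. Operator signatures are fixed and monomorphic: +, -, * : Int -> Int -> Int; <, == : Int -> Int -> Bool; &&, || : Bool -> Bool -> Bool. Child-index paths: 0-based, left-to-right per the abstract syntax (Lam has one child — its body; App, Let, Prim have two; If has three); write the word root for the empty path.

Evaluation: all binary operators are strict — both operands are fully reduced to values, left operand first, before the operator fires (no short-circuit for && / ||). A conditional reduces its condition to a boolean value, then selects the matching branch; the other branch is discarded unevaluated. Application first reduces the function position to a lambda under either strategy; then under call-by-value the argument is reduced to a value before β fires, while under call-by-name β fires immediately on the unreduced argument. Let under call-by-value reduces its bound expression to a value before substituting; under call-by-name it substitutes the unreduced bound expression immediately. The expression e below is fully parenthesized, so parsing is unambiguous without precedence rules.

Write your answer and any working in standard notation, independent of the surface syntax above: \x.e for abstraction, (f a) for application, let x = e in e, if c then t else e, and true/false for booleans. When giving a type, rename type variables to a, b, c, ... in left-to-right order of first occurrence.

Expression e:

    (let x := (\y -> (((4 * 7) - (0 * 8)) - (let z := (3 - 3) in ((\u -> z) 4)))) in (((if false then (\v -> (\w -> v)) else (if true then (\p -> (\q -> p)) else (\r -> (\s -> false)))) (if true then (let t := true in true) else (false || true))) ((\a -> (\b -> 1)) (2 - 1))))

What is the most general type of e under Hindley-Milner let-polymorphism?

Derivation:
  unify Int ~ Int
  unify Int ~ Int
  unify Int ~ Int
  unify Int ~ Int
  unify Int ~ Int
  unify Int ~ Int
  unify Int ~ Int
  unify Int ~ Int
  unify Int ~ Int
let z : Int
z : Int
\u._ : b -> Int
  unify b -> Int ~ Int -> c
  unify b ~ Int
  unify Int ~ c
_ _ : Int
  unify Int ~ Int
\y._ : a -> Int
let x : forall. a -> Int
  unify Bool ~ Bool
v : d
\w._ : e -> d
\v._ : d -> e -> d
  unify Bool ~ Bool
p : f
\q._ : g -> f
\p._ : f -> g -> f
\s._ : i -> Bool
\r._ : h -> i -> Bool
  unify f -> g -> f ~ h -> i -> Bool
  unify f ~ h
  unify g -> h ~ i -> Bool
  unify g ~ i
  unify h ~ Bool
  unify d -> e -> d ~ Bool -> i -> Bool
  unify d ~ Bool
  unify e -> Bool ~ i -> Bool
  unify e ~ i
  unify Bool ~ Bool
  unify Bool ~ Bool
let t : Bool
  unify Bool ~ Bool
  unify Bool ~ Bool
  unify Bool ~ Bool
  unify Bool -> i -> Bool ~ Bool -> j
  unify Bool ~ Bool
  unify i -> Bool ~ j
_ _ : i -> Bool
\b._ : l -> Int
\a._ : k -> l -> Int
  unify Int ~ Int
  unify Int ~ Int
  unify k -> l -> Int ~ Int -> m
  unify k ~ Int
  unify l -> Int ~ m
_ _ : l -> Int
  unify i -> Bool ~ (l -> Int) -> n
  unify i ~ l -> Int
  unify Bool ~ n
_ _ : Bool

Answer: Bool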